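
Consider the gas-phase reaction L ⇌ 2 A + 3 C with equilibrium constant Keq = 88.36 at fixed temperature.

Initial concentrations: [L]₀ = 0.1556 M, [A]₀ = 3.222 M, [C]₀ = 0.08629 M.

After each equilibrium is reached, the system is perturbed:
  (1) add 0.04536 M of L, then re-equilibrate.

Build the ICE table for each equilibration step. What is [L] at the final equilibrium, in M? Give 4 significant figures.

Q₀ = 0.04287 vs Keq = 88.36 ⇒ Q<K, forward
Step 1:
                    L           A           C
  init         0.1556       3.222     0.08629
  Δ           -0.1382      0.2764      0.4146
  eq           0.0174       3.498      0.5009
  solve Keq expr → x = 0.1382; check Q = 88.36
Then add 0.04536 M of L.
Step 2:
                    L           A           C
  init        0.06276       3.498      0.5009
  Δ          -0.03215      0.0643     0.09645
  eq          0.03061       3.563      0.5973
  solve Keq expr → x = 0.03215; check Q = 88.36

[L]_eq = 0.03061 M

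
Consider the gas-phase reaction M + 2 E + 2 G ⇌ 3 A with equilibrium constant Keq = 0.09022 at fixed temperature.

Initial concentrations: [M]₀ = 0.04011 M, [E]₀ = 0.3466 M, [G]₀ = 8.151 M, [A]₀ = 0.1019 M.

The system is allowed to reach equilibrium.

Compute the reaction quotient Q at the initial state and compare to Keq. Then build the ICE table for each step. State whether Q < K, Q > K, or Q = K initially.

Q₀ = 0.003305; Q < K (proceeds forward)

Q₀ = 0.003305 vs Keq = 0.09022 ⇒ Q<K, forward
Step 1:
                  M         E         G         A
  init      0.04011    0.3466     8.151    0.1019
  Δ        -0.02758  -0.05516  -0.05516   0.08274
  eq        0.01253    0.2914     8.096    0.1846
  solve Keq expr → x = 0.02758; check Q = 0.09022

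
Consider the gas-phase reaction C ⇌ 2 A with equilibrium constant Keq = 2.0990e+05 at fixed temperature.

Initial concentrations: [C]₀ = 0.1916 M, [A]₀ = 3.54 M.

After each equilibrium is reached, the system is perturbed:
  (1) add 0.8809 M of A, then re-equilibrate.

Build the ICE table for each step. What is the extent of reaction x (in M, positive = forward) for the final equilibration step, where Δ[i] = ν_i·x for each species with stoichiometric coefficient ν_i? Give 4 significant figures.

Q₀ = 65.41 vs Keq = 2.0990e+05 ⇒ Q<K, forward
Step 1:
                  C         A
  Initial    0.1916      3.54
  Change    -0.1915    0.3831
  Equil   7.3322e-05     3.923
  solve Keq expr → x = 0.1915; check Q = 2.0990e+05
Then add 0.8809 M of A.
Step 2:
                  C         A
  Initial 7.3322e-05     4.804
  Change  3.6622e-05 -7.3244e-05
  Equil   1.0994e-04     4.804
  solve Keq expr → x = -3.6622e-05; check Q = 2.0990e+05

x = -3.6622e-05 M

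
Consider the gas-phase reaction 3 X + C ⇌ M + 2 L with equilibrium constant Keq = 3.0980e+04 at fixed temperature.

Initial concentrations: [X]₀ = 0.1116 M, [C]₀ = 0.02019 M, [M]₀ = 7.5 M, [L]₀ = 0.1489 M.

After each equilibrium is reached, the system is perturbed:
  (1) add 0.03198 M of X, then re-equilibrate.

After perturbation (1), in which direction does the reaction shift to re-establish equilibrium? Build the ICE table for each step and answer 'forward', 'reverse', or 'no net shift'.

Q₀ = 5925 vs Keq = 3.0980e+04 ⇒ Q<K, forward
Step 1:
                    X           C           M           L
  I            0.1116     0.02019         7.5      0.1489
  C          -0.02705   -0.009016    0.009016     0.01803
  E           0.08455     0.01117       7.509      0.1669
  solve Keq expr → x = 0.009016; check Q = 3.0980e+04
Then add 0.03198 M of X.
Step 2:
                    X           C           M           L
  I            0.1165     0.01117       7.509      0.1669
  C          -0.01318   -0.004392    0.004392    0.008784
  E            0.1034    0.006782       7.513      0.1757
  solve Keq expr → x = 0.004392; check Q = 3.0980e+04

Direction: forward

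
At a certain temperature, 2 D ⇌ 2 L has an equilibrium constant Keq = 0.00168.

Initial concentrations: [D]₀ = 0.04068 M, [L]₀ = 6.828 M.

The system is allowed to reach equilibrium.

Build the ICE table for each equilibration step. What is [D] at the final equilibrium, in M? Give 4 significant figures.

Q₀ = 2.8172e+04 vs Keq = 0.00168 ⇒ Q>K, reverse
Step 1:
                    D           L
  I           0.04068       6.828
  C             6.558      -6.558
  E             6.598      0.2704
  solve Keq expr → x = -3.279; check Q = 0.00168

[D]_eq = 6.598 M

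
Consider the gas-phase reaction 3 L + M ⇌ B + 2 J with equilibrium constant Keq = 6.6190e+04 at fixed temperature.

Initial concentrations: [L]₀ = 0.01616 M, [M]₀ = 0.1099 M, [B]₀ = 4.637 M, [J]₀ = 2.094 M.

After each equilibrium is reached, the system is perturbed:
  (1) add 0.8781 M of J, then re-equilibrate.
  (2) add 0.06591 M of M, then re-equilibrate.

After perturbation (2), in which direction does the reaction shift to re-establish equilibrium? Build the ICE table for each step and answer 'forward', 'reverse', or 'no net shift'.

Q₀ = 4.3840e+07 vs Keq = 6.6190e+04 ⇒ Q>K, reverse
Step 1:
                   L          M          B          J
  Initial    0.01616     0.1099      4.637      2.094
  Change      0.1086    0.03622   -0.03622   -0.07243
  Equil       0.1248     0.1461      4.601      2.022
  solve Keq expr → x = -0.03622; check Q = 6.6190e+04
Then add 0.8781 M of J.
Step 2:
                   L          M          B          J
  Initial     0.1248     0.1461      4.601        2.9
  Change     0.02968   0.009894  -0.009894   -0.01979
  Equil       0.1545      0.156      4.591       2.88
  solve Keq expr → x = -0.009894; check Q = 6.6190e+04
Then add 0.06591 M of M.
Step 3:
                   L          M          B          J
  Initial     0.1545     0.2219      4.591       2.88
  Change    -0.01564  -0.005214   0.005214    0.01043
  Equil       0.1388     0.2167      4.596       2.89
  solve Keq expr → x = 0.005214; check Q = 6.6190e+04

Direction: forward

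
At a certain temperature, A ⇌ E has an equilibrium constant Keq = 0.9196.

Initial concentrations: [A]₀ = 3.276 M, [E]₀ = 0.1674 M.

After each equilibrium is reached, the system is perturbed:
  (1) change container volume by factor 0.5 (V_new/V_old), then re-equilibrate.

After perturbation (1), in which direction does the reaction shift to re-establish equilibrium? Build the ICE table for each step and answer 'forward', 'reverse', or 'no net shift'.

Direction: no net shift

Q₀ = 0.0511 vs Keq = 0.9196 ⇒ Q<K, forward
Step 1:
                    A           E
  init          3.276      0.1674
  Δ            -1.482       1.482
  eq            1.794        1.65
  solve Keq expr → x = 1.482; check Q = 0.9196
Then change container volume by factor 0.5 (V_new/V_old).
Step 2:
                    A           E
  init          3.588       3.299
  Δ                 0           0
  eq            3.588       3.299
  solve Keq expr → x = 0; check Q = 0.9196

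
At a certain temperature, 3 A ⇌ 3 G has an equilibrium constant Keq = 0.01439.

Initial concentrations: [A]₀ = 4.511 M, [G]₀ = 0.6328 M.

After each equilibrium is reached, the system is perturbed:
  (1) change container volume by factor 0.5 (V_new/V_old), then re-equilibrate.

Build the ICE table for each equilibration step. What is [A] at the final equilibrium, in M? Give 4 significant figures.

[A]_eq = 8.275 M

Q₀ = 0.00276 vs Keq = 0.01439 ⇒ Q<K, forward
Step 1:
                  A         G
  init        4.511    0.6328
  Δ         -0.3736    0.3736
  eq          4.137     1.006
  solve Keq expr → x = 0.1245; check Q = 0.01439
Then change container volume by factor 0.5 (V_new/V_old).
Step 2:
                  A         G
  init        8.275     2.013
  Δ               0         0
  eq          8.275     2.013
  solve Keq expr → x = 0; check Q = 0.01439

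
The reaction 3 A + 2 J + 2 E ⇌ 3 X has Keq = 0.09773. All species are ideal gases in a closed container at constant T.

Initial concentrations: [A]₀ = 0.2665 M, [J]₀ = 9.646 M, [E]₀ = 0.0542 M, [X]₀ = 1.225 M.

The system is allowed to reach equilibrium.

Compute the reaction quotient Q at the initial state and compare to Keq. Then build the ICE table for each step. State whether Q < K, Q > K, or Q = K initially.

Q₀ = 355.3; Q > K (proceeds reverse)

Q₀ = 355.3 vs Keq = 0.09773 ⇒ Q>K, reverse
Step 1:
                   A          J          E          X
  I           0.2665      9.646     0.0542      1.225
  C           0.4536     0.3024     0.3024    -0.4536
  E           0.7201      9.948     0.3566     0.7714
  solve Keq expr → x = -0.1512; check Q = 0.09773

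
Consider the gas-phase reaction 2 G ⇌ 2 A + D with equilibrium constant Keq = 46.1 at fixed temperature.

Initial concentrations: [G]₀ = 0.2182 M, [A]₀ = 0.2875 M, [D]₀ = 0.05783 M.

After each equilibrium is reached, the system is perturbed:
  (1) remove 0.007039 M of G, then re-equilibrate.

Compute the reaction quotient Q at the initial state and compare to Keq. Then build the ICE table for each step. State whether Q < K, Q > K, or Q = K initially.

Q₀ = 0.1004 vs Keq = 46.1 ⇒ Q<K, forward
Step 1:
                   G          A          D
  I           0.2182     0.2875    0.05783
  C          -0.1906     0.1906    0.09532
  E          0.02756     0.4781     0.1532
  solve Keq expr → x = 0.09532; check Q = 46.1
Then remove 0.007039 M of G.
Step 2:
                   G          A          D
  I          0.02052     0.4781     0.1532
  C         0.006386  -0.006386  -0.003193
  E          0.02691     0.4718       0.15
  solve Keq expr → x = -0.003193; check Q = 46.1

Q₀ = 0.1004; Q < K (proceeds forward)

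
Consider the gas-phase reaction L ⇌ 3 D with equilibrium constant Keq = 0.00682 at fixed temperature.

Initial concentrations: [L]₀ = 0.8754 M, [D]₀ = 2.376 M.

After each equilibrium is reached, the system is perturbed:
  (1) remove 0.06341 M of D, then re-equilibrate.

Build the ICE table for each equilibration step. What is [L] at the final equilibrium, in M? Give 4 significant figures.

Q₀ = 15.32 vs Keq = 0.00682 ⇒ Q>K, reverse
Step 1:
                    L           D
  I            0.8754       2.376
  C            0.7182      -2.154
  E             1.594      0.2215
  solve Keq expr → x = -0.7182; check Q = 0.00682
Then remove 0.06341 M of D.
Step 2:
                    L           D
  I             1.594      0.1581
  C          -0.02081     0.06244
  E             1.573      0.2205
  solve Keq expr → x = 0.02081; check Q = 0.00682

[L]_eq = 1.573 M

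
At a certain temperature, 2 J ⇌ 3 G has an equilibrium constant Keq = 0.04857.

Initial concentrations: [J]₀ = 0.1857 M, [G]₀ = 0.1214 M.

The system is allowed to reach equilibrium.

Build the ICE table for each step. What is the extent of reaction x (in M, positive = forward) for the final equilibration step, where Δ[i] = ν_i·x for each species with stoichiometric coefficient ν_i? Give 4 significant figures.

x = -6.8586e-04 M

Q₀ = 0.05188 vs Keq = 0.04857 ⇒ Q>K, reverse
Step 1:
                   J          G
  I           0.1857     0.1214
  C         0.001372  -0.002058
  E           0.1871     0.1193
  solve Keq expr → x = -6.8586e-04; check Q = 0.04857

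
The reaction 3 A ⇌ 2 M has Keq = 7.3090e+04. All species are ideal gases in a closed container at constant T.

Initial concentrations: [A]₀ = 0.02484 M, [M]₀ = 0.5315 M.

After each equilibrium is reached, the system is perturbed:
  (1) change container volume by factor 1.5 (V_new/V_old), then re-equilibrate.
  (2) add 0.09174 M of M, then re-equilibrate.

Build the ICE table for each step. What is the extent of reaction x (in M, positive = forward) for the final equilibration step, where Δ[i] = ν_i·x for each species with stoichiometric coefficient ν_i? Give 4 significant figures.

x = -6.5159e-04 M

Q₀ = 1.8431e+04 vs Keq = 7.3090e+04 ⇒ Q<K, forward
Step 1:
                  A         M
  Initial   0.02484    0.5315
  Change  -0.009028  0.006019
  Equil     0.01581    0.5375
  solve Keq expr → x = 0.003009; check Q = 7.3090e+04
Then change container volume by factor 1.5 (V_new/V_old).
Step 2:
                  A         M
  Initial   0.01054    0.3583
  Change   0.001503 -0.001002
  Equil     0.01204    0.3573
  solve Keq expr → x = -5.0098e-04; check Q = 7.3090e+04
Then add 0.09174 M of M.
Step 3:
                  A         M
  Initial   0.01204    0.4491
  Change   0.001955 -0.001303
  Equil       0.014    0.4478
  solve Keq expr → x = -6.5159e-04; check Q = 7.3090e+04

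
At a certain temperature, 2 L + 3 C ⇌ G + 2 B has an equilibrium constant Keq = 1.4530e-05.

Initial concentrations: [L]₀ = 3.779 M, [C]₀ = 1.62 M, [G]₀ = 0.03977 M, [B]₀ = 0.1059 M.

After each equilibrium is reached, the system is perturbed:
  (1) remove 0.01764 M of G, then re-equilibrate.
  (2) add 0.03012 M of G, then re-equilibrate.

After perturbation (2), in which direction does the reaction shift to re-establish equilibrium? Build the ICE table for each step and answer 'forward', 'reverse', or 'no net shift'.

Direction: reverse

Q₀ = 7.3460e-06 vs Keq = 1.4530e-05 ⇒ Q<K, forward
Step 1:
                   L          C          G          B
  Initial      3.779       1.62    0.03977     0.1059
  Change    -0.02155   -0.03232    0.01077    0.02155
  Equil        3.757      1.588    0.05054     0.1274
  solve Keq expr → x = 0.01077; check Q = 1.4530e-05
Then remove 0.01764 M of G.
Step 2:
                   L          C          G          B
  Initial      3.757      1.588     0.0329     0.1274
  Change    -0.01335   -0.02003   0.006677    0.01335
  Equil        3.744      1.568    0.03958     0.1408
  solve Keq expr → x = 0.006677; check Q = 1.4530e-05
Then add 0.03012 M of G.
Step 3:
                   L          C          G          B
  Initial      3.744      1.568     0.0697     0.1408
  Change      0.0213    0.03196   -0.01065    -0.0213
  Equil        3.765        1.6    0.05905     0.1195
  solve Keq expr → x = -0.01065; check Q = 1.4530e-05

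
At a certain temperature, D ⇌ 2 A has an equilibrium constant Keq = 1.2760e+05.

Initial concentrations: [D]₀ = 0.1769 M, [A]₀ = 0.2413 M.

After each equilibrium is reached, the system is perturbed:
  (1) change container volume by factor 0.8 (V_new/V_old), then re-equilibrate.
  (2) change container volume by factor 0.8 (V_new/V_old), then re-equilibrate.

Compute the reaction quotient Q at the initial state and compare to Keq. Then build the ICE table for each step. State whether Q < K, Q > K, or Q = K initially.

Q₀ = 0.3291; Q < K (proceeds forward)

Q₀ = 0.3291 vs Keq = 1.2760e+05 ⇒ Q<K, forward
Step 1:
                    D           A
  init         0.1769      0.2413
  Δ           -0.1769      0.3538
  eq       2.7754e-06      0.5951
  solve Keq expr → x = 0.1769; check Q = 1.2760e+05
Then change container volume by factor 0.8 (V_new/V_old).
Step 2:
                    D           A
  init     3.4692e-06      0.7439
  Δ        8.6728e-07 -1.7346e-06
  eq       4.3365e-06      0.7439
  solve Keq expr → x = -8.6728e-07; check Q = 1.2760e+05
Then change container volume by factor 0.8 (V_new/V_old).
Step 3:
                    D           A
  init     5.4206e-06      0.9298
  Δ        1.3551e-06 -2.7102e-06
  eq       6.7757e-06      0.9298
  solve Keq expr → x = -1.3551e-06; check Q = 1.2760e+05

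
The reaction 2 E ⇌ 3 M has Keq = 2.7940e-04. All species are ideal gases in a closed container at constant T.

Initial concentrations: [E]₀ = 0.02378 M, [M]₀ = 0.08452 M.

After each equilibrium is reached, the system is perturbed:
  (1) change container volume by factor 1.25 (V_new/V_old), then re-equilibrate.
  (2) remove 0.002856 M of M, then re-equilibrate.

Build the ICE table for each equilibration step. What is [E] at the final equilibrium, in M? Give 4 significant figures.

[E]_eq = 0.05583 M

Q₀ = 1.068 vs Keq = 2.7940e-04 ⇒ Q>K, reverse
Step 1:
                    E           M
  Initial     0.02378     0.08452
  Change      0.04877    -0.07315
  Equil       0.07255     0.01137
  solve Keq expr → x = -0.02438; check Q = 2.7940e-04
Then change container volume by factor 1.25 (V_new/V_old).
Step 2:
                    E           M
  Initial     0.05804    0.009097
  Change  -4.3558e-04  6.5337e-04
  Equil        0.0576    0.009751
  solve Keq expr → x = 2.1779e-04; check Q = 2.7940e-04
Then remove 0.002856 M of M.
Step 3:
                    E           M
  Initial      0.0576    0.006895
  Change     -0.00177    0.002655
  Equil       0.05583     0.00955
  solve Keq expr → x = 8.8507e-04; check Q = 2.7940e-04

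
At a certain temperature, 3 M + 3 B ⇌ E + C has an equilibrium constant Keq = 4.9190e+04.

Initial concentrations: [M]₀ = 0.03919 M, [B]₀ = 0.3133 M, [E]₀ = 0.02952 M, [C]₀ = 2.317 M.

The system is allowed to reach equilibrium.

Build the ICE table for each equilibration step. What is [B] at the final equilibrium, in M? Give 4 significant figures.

Q₀ = 3.6952e+04 vs Keq = 4.9190e+04 ⇒ Q<K, forward
Step 1:
                  M         B         E         C
  Initial   0.03919    0.3133   0.02952     2.317
  Change  -0.002851 -0.002851 9.5022e-04 9.5022e-04
  Equil     0.03634    0.3104   0.03047     2.318
  solve Keq expr → x = 9.5022e-04; check Q = 4.9190e+04

[B]_eq = 0.3104 M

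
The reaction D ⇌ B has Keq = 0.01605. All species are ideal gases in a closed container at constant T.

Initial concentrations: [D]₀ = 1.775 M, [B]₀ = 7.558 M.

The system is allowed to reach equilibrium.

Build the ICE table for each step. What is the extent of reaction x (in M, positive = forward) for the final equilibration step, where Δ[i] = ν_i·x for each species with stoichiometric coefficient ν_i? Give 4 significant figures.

Q₀ = 4.258 vs Keq = 0.01605 ⇒ Q>K, reverse
Step 1:
                    D           B
  Initial       1.775       7.558
  Change        7.411      -7.411
  Equil         9.186      0.1474
  solve Keq expr → x = -7.411; check Q = 0.01605

x = -7.411 M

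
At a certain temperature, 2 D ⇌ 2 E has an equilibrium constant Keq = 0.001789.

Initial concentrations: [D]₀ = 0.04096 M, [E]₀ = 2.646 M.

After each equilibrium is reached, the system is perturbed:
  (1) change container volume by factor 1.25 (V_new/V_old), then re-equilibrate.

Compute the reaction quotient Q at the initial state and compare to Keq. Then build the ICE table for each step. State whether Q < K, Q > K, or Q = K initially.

Q₀ = 4173 vs Keq = 0.001789 ⇒ Q>K, reverse
Step 1:
                  D         E
  I         0.04096     2.646
  C           2.537    -2.537
  E           2.578     0.109
  solve Keq expr → x = -1.268; check Q = 0.001789
Then change container volume by factor 1.25 (V_new/V_old).
Step 2:
                  D         E
  I           2.062   0.08723
  C               0         0
  E           2.062   0.08723
  solve Keq expr → x = 0; check Q = 0.001789

Q₀ = 4173; Q > K (proceeds reverse)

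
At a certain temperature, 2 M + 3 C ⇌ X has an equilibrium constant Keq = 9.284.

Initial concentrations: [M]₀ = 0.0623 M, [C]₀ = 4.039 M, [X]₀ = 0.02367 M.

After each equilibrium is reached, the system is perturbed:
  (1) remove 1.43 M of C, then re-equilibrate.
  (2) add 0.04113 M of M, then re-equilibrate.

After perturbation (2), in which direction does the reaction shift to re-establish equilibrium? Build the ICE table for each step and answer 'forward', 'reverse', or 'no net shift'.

Q₀ = 0.09256 vs Keq = 9.284 ⇒ Q<K, forward
Step 1:
                    M           C           X
  init         0.0623       4.039     0.02367
  Δ          -0.05297    -0.07946     0.02649
  eq         0.009329        3.96     0.05016
  solve Keq expr → x = 0.02649; check Q = 9.284
Then remove 1.43 M of C.
Step 2:
                    M           C           X
  init       0.009329        2.53     0.05016
  Δ          0.008066      0.0121   -0.004033
  eq          0.01739       2.542     0.04612
  solve Keq expr → x = -0.004033; check Q = 9.284
Then add 0.04113 M of M.
Step 3:
                    M           C           X
  init        0.05852       2.542     0.04612
  Δ          -0.03722    -0.05583     0.01861
  eq          0.02131       2.486     0.06473
  solve Keq expr → x = 0.01861; check Q = 9.284

Direction: forward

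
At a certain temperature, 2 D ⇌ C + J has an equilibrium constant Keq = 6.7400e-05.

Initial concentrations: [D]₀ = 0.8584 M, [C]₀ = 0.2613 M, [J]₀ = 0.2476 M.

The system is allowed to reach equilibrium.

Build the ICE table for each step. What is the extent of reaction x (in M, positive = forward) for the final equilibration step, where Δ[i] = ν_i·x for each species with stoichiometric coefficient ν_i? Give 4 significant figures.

Q₀ = 0.0878 vs Keq = 6.7400e-05 ⇒ Q>K, reverse
Step 1:
                    D           C           J
  I            0.8584      0.2613      0.2476
  C             0.483     -0.2415     -0.2415
  E             1.341     0.01982    0.006119
  solve Keq expr → x = -0.2415; check Q = 6.7400e-05

x = -0.2415 M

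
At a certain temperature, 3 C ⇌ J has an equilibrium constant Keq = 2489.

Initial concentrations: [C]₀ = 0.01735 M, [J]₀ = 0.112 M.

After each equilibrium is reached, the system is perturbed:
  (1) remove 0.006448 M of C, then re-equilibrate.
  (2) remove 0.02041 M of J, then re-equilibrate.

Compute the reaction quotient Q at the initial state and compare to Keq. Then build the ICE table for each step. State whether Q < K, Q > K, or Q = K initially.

Q₀ = 2.1445e+04 vs Keq = 2489 ⇒ Q>K, reverse
Step 1:
                  C         J
  init      0.01735     0.112
  Δ         0.01759 -0.005862
  eq        0.03494    0.1061
  solve Keq expr → x = -0.005862; check Q = 2489
Then remove 0.006448 M of C.
Step 2:
                  C         J
  init      0.02849    0.1061
  Δ        0.006219 -0.002073
  eq        0.03471    0.1041
  solve Keq expr → x = -0.002073; check Q = 2489
Then remove 0.02041 M of J.
Step 3:
                  C         J
  init      0.03471   0.08365
  Δ       -0.002336 7.7873e-04
  eq        0.03237   0.08443
  solve Keq expr → x = 7.7873e-04; check Q = 2489

Q₀ = 2.1445e+04; Q > K (proceeds reverse)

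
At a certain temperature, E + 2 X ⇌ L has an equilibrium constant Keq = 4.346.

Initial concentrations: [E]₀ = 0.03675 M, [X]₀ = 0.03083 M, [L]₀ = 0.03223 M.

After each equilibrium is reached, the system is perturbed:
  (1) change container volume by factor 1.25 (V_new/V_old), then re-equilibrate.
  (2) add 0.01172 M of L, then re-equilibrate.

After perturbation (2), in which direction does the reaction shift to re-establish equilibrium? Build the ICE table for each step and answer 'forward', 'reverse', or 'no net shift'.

Direction: reverse

Q₀ = 922.7 vs Keq = 4.346 ⇒ Q>K, reverse
Step 1:
                    E           X           L
  Initial     0.03675     0.03083     0.03223
  Change      0.02986     0.05971    -0.02986
  Equil       0.06661     0.09054    0.002373
  solve Keq expr → x = -0.02986; check Q = 4.346
Then change container volume by factor 1.25 (V_new/V_old).
Step 2:
                    E           X           L
  Initial     0.05329     0.07243    0.001899
  Change   6.2630e-04    0.001253 -6.2630e-04
  Equil       0.05391     0.07369    0.001272
  solve Keq expr → x = -6.2630e-04; check Q = 4.346
Then add 0.01172 M of L.
Step 3:
                    E           X           L
  Initial     0.05391     0.07369     0.01299
  Change      0.01048     0.02097    -0.01048
  Equil        0.0644     0.09466    0.002508
  solve Keq expr → x = -0.01048; check Q = 4.346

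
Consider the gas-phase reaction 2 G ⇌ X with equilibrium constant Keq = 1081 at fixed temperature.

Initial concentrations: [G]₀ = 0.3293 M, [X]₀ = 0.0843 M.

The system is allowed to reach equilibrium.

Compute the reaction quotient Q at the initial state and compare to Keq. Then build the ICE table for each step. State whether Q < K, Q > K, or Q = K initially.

Q₀ = 0.7774; Q < K (proceeds forward)

Q₀ = 0.7774 vs Keq = 1081 ⇒ Q<K, forward
Step 1:
                  G         X
  init       0.3293    0.0843
  Δ         -0.3144    0.1572
  eq        0.01495    0.2415
  solve Keq expr → x = 0.1572; check Q = 1081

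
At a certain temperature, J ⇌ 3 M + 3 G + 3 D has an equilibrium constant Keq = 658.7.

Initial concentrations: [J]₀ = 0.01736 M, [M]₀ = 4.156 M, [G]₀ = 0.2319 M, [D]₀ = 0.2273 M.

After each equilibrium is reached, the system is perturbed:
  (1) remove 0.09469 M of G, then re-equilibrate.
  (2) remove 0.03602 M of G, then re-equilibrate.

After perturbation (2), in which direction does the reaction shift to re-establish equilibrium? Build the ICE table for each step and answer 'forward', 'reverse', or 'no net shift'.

Q₀ = 0.6056 vs Keq = 658.7 ⇒ Q<K, forward
Step 1:
                   J          M          G          D
  init       0.01736      4.156     0.2319     0.2273
  Δ          -0.0173    0.05191    0.05191    0.05191
  eq      5.6286e-05      4.208     0.2838     0.2792
  solve Keq expr → x = 0.0173; check Q = 658.7
Then remove 0.09469 M of G.
Step 2:
                   J          M          G          D
  init    5.6286e-05      4.208     0.1891     0.2792
  Δ       -3.9577e-05 1.1873e-04 1.1873e-04 1.1873e-04
  eq      1.6709e-05      4.208     0.1892     0.2793
  solve Keq expr → x = 3.9577e-05; check Q = 658.7
Then remove 0.03602 M of G.
Step 3:
                   J          M          G          D
  init    1.6709e-05      4.208     0.1532     0.2793
  Δ       -7.8337e-06 2.3501e-05 2.3501e-05 2.3501e-05
  eq      8.8749e-06      4.208     0.1532     0.2794
  solve Keq expr → x = 7.8337e-06; check Q = 658.7

Direction: forward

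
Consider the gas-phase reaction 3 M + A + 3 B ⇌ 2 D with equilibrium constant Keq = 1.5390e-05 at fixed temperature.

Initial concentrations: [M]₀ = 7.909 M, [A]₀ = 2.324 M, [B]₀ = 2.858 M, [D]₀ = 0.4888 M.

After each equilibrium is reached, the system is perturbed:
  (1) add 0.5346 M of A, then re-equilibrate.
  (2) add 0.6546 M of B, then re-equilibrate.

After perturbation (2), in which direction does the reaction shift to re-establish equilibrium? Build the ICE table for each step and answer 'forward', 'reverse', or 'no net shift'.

Direction: forward

Q₀ = 8.9017e-06 vs Keq = 1.5390e-05 ⇒ Q<K, forward
Step 1:
                   M          A          B          D
  I            7.909      2.324      2.858     0.4888
  C          -0.1332   -0.04442    -0.1332    0.08883
  E            7.776       2.28      2.725     0.5776
  solve Keq expr → x = 0.04442; check Q = 1.5390e-05
Then add 0.5346 M of A.
Step 2:
                   M          A          B          D
  I            7.776      2.814      2.725     0.5776
  C         -0.05463   -0.01821   -0.05463    0.03642
  E            7.721      2.796       2.67     0.6141
  solve Keq expr → x = 0.01821; check Q = 1.5390e-05
Then add 0.6546 M of B.
Step 3:
                   M          A          B          D
  I            7.721      2.796      3.325     0.6141
  C          -0.1926    -0.0642    -0.1926     0.1284
  E            7.529      2.732      3.132     0.7424
  solve Keq expr → x = 0.0642; check Q = 1.5390e-05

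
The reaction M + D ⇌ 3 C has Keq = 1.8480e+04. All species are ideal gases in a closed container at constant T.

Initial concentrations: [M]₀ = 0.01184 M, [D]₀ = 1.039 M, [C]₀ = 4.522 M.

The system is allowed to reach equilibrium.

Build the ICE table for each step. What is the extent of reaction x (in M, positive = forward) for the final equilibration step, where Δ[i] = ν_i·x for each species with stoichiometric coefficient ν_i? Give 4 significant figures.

Q₀ = 7517 vs Keq = 1.8480e+04 ⇒ Q<K, forward
Step 1:
                  M         D         C
  I         0.01184     1.039     4.522
  C       -0.006925 -0.006925   0.02077
  E        0.004915     1.032     4.543
  solve Keq expr → x = 0.006925; check Q = 1.8480e+04

x = 0.006925 M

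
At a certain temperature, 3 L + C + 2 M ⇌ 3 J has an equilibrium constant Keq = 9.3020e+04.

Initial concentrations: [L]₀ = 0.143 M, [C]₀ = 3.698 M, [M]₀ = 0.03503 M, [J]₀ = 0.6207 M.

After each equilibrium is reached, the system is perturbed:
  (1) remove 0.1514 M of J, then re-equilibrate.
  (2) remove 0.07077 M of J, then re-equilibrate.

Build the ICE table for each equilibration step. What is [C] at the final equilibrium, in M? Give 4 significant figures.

Q₀ = 1.8021e+04 vs Keq = 9.3020e+04 ⇒ Q<K, forward
Step 1:
                   L          C          M          J
  Initial      0.143      3.698    0.03503     0.6207
  Change    -0.02146  -0.007152    -0.0143    0.02146
  Equil       0.1215      3.691    0.02073     0.6422
  solve Keq expr → x = 0.007152; check Q = 9.3020e+04
Then remove 0.1514 M of J.
Step 2:
                   L          C          M          J
  Initial     0.1215      3.691    0.02073     0.4908
  Change   -0.007647  -0.002549  -0.005098   0.007647
  Equil       0.1139      3.688    0.01563     0.4984
  solve Keq expr → x = 0.002549; check Q = 9.3020e+04
Then remove 0.07077 M of J.
Step 3:
                   L          C          M          J
  Initial     0.1139      3.688    0.01563     0.4276
  Change   -0.003631   -0.00121   -0.00242   0.003631
  Equil       0.1103      3.687    0.01321     0.4313
  solve Keq expr → x = 0.00121; check Q = 9.3020e+04

[C]_eq = 3.687 M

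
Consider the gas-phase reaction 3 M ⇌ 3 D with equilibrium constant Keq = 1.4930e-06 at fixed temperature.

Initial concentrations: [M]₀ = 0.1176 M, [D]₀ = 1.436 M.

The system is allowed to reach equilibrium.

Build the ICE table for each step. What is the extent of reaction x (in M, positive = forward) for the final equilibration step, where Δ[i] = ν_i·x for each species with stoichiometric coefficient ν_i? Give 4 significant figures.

x = -0.4728 M

Q₀ = 1821 vs Keq = 1.4930e-06 ⇒ Q>K, reverse
Step 1:
                  M         D
  I          0.1176     1.436
  C           1.418    -1.418
  E           1.536   0.01756
  solve Keq expr → x = -0.4728; check Q = 1.4930e-06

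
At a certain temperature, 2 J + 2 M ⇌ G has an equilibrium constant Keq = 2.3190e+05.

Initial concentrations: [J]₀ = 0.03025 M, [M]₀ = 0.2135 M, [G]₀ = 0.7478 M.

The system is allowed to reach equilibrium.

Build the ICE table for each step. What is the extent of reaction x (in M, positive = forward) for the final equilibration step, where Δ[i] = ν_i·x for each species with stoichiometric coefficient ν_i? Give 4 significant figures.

Q₀ = 1.7928e+04 vs Keq = 2.3190e+05 ⇒ Q<K, forward
Step 1:
                    J           M           G
  I           0.03025      0.2135      0.7478
  C          -0.02086    -0.02086     0.01043
  E          0.009387      0.1926      0.7582
  solve Keq expr → x = 0.01043; check Q = 2.3190e+05

x = 0.01043 M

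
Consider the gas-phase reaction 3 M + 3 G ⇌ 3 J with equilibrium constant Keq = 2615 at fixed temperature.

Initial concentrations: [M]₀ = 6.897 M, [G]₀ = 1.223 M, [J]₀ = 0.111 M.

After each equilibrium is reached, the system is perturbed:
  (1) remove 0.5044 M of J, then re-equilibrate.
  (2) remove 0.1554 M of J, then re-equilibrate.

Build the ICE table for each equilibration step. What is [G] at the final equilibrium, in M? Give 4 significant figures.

Q₀ = 2.2788e-06 vs Keq = 2615 ⇒ Q<K, forward
Step 1:
                  M         G         J
  Initial     6.897     1.223     0.111
  Change     -1.206    -1.206     1.206
  Equil       5.691    0.0168     1.317
  solve Keq expr → x = 0.4021; check Q = 2615
Then remove 0.5044 M of J.
Step 2:
                  M         G         J
  Initial     5.691    0.0168    0.8128
  Change  -0.006341 -0.006341  0.006341
  Equil       5.684   0.01046    0.8191
  solve Keq expr → x = 0.002114; check Q = 2615
Then remove 0.1554 M of J.
Step 3:
                  M         G         J
  Initial     5.684   0.01046    0.6637
  Change  -0.001956 -0.001956  0.001956
  Equil       5.683  0.008503    0.6657
  solve Keq expr → x = 6.5213e-04; check Q = 2615

[G]_eq = 0.008503 M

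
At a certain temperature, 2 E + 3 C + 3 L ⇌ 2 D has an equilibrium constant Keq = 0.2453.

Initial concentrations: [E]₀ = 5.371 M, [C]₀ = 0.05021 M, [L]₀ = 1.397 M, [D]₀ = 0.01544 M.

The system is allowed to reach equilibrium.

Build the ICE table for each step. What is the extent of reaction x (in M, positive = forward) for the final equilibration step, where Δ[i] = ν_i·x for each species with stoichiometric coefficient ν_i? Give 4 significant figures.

Q₀ = 0.02395 vs Keq = 0.2453 ⇒ Q<K, forward
Step 1:
                   E          C          L          D
  I            5.371    0.05021      1.397    0.01544
  C         -0.01107   -0.01661   -0.01661    0.01107
  E             5.36     0.0336       1.38    0.02651
  solve Keq expr → x = 0.005537; check Q = 0.2453

x = 0.005537 M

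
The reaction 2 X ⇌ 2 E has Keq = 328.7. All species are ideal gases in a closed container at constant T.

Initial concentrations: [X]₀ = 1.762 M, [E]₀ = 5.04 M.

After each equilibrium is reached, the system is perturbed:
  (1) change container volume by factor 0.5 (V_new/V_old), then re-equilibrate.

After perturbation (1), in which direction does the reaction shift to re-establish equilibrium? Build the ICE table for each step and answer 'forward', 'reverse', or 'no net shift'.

Q₀ = 8.182 vs Keq = 328.7 ⇒ Q<K, forward
Step 1:
                    X           E
  init          1.762        5.04
  Δ            -1.406       1.406
  eq           0.3556       6.446
  solve Keq expr → x = 0.7032; check Q = 328.7
Then change container volume by factor 0.5 (V_new/V_old).
Step 2:
                    X           E
  init         0.7111       12.89
  Δ                 0           0
  eq           0.7111       12.89
  solve Keq expr → x = 0; check Q = 328.7

Direction: no net shift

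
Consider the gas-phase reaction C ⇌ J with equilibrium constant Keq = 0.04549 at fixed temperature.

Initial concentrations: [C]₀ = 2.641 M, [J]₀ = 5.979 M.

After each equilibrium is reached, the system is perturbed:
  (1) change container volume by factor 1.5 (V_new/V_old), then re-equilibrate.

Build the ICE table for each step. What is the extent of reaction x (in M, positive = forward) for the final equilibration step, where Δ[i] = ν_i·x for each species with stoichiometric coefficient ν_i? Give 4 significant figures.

Q₀ = 2.264 vs Keq = 0.04549 ⇒ Q>K, reverse
Step 1:
                   C          J
  I            2.641      5.979
  C            5.604     -5.604
  E            8.245     0.3751
  solve Keq expr → x = -5.604; check Q = 0.04549
Then change container volume by factor 1.5 (V_new/V_old).
Step 2:
                   C          J
  I            5.497       0.25
  C                0          0
  E            5.497       0.25
  solve Keq expr → x = 0; check Q = 0.04549

x = 0 M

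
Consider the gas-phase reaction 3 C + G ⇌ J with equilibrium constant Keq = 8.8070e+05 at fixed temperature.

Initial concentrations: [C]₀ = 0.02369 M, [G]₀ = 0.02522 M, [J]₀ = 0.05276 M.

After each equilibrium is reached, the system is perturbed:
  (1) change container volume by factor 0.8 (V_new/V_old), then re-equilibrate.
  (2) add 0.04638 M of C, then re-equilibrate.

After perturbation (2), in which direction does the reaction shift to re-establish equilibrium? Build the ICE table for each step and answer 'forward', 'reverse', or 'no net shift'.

Q₀ = 1.5735e+05 vs Keq = 8.8070e+05 ⇒ Q<K, forward
Step 1:
                   C          G          J
  init       0.02369    0.02522    0.05276
  Δ        -0.009467  -0.003156   0.003156
  eq         0.01422    0.02206    0.05592
  solve Keq expr → x = 0.003156; check Q = 8.8070e+05
Then change container volume by factor 0.8 (V_new/V_old).
Step 2:
                   C          G          J
  init       0.01778    0.02758    0.06989
  Δ        -0.003287  -0.001096   0.001096
  eq         0.01449    0.02648    0.07099
  solve Keq expr → x = 0.001096; check Q = 8.8070e+05
Then add 0.04638 M of C.
Step 3:
                   C          G          J
  init       0.06087    0.02648    0.07099
  Δ         -0.04125   -0.01375    0.01375
  eq         0.01962    0.01273    0.08474
  solve Keq expr → x = 0.01375; check Q = 8.8070e+05

Direction: forward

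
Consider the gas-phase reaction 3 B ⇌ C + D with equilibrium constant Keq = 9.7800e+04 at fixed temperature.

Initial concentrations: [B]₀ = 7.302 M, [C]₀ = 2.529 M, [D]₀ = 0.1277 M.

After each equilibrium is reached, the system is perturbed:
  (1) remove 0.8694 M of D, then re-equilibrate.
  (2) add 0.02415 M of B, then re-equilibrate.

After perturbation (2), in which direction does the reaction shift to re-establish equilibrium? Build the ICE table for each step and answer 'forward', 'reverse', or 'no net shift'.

Q₀ = 8.2950e-04 vs Keq = 9.7800e+04 ⇒ Q<K, forward
Step 1:
                    B           C           D
  Initial       7.302       2.529      0.1277
  Change       -7.252       2.417       2.417
  Equil       0.05049       4.946       2.545
  solve Keq expr → x = 2.417; check Q = 9.7800e+04
Then remove 0.8694 M of D.
Step 2:
                    B           C           D
  Initial     0.05049       4.946       1.675
  Change    -0.006541     0.00218     0.00218
  Equil       0.04395       4.948       1.678
  solve Keq expr → x = 0.00218; check Q = 9.7800e+04
Then add 0.02415 M of B.
Step 3:
                    B           C           D
  Initial      0.0681       4.948       1.678
  Change     -0.02406    0.008019    0.008019
  Equil       0.04404       4.956       1.686
  solve Keq expr → x = 0.008019; check Q = 9.7800e+04

Direction: forward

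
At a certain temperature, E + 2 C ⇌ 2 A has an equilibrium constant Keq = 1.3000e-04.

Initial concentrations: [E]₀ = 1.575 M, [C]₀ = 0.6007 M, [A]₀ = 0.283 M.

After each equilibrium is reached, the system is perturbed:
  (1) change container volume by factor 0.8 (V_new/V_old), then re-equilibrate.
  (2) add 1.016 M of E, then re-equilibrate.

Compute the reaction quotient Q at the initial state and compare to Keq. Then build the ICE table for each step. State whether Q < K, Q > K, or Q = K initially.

Q₀ = 0.1409 vs Keq = 1.3000e-04 ⇒ Q>K, reverse
Step 1:
                   E          C          A
  Initial      1.575     0.6007      0.283
  Change       0.135       0.27      -0.27
  Equil         1.71     0.8707    0.01298
  solve Keq expr → x = -0.135; check Q = 1.3000e-04
Then change container volume by factor 0.8 (V_new/V_old).
Step 2:
                   E          C          A
  Initial      2.138      1.088    0.01623
  Change  -9.4005e-04   -0.00188    0.00188
  Equil        2.137      1.087    0.01811
  solve Keq expr → x = 9.4005e-04; check Q = 1.3000e-04
Then add 1.016 M of E.
Step 3:
                   E          C          A
  Initial      3.153      1.087    0.01811
  Change   -0.001902  -0.003804   0.003804
  Equil        3.151      1.083    0.02191
  solve Keq expr → x = 0.001902; check Q = 1.3000e-04

Q₀ = 0.1409; Q > K (proceeds reverse)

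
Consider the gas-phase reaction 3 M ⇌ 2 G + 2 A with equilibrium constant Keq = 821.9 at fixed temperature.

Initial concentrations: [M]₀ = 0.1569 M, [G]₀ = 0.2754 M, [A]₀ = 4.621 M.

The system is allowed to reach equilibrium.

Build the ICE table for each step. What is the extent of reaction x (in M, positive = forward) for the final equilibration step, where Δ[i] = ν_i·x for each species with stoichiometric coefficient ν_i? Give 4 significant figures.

Q₀ = 419.3 vs Keq = 821.9 ⇒ Q<K, forward
Step 1:
                    M           G           A
  I            0.1569      0.2754       4.621
  C            -0.026     0.01733     0.01733
  E            0.1309      0.2927       4.638
  solve Keq expr → x = 0.008666; check Q = 821.9

x = 0.008666 M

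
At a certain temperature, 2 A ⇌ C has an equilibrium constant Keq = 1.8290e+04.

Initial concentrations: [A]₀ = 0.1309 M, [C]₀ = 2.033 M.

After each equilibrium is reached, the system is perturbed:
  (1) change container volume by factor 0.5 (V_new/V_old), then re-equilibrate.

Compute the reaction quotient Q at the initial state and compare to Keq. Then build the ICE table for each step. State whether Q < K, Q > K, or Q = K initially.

Q₀ = 118.6; Q < K (proceeds forward)

Q₀ = 118.6 vs Keq = 1.8290e+04 ⇒ Q<K, forward
Step 1:
                   A          C
  I           0.1309      2.033
  C          -0.1202     0.0601
  E           0.0107      2.093
  solve Keq expr → x = 0.0601; check Q = 1.8290e+04
Then change container volume by factor 0.5 (V_new/V_old).
Step 2:
                   A          C
  I           0.0214      4.186
  C        -0.006261    0.00313
  E          0.01513      4.189
  solve Keq expr → x = 0.00313; check Q = 1.8290e+04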